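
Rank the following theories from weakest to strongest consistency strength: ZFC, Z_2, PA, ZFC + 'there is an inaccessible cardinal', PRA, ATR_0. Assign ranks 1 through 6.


Ordering by consistency strength:
1. PRA
2. PA
3. ATR_0
4. Z_2
5. ZFC
6. ZFC + 'there is an inaccessible cardinal'


ZFC=5, Z_2=4, PA=2, ZFC + 'there is an inaccessible cardinal'=6, PRA=1, ATR_0=3


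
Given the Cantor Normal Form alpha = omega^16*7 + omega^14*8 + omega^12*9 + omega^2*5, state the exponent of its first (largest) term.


CNF: omega^16*7 + omega^14*8 + omega^12*9 + omega^2*5
The leading term is omega^16*7, which has exponent 16.

16


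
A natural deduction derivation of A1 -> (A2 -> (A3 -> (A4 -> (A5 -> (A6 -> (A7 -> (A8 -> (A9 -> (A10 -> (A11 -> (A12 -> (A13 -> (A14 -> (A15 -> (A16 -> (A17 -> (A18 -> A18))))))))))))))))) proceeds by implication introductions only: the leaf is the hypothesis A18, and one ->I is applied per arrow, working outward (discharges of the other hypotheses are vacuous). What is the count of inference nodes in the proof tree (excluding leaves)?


The formula has 18 arrows (->); its innermost consequent A18 is one of the antecedents,
so the proof starts from the hypothesis leaf A18 (not a rule application) and closes one arrow per ->I.
Building A1 -> (A2 -> (A3 -> (A4 -> (A5 -> (A6 -> (A7 -> (A8 -> (A9 -> (A10 -> (A11 -> (A12 -> (A13 -> (A14 -> (A15 -> (A16 -> (A17 -> (A18 -> A18))))))))))))))))) therefore takes 18 nested implication introductions.
Total inference nodes = 18

18


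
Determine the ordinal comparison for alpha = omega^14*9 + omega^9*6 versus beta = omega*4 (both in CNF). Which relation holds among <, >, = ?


Compare term by term from highest exponent:
alpha = omega^14*9 + omega^9*6
beta = omega*4
Term 1: alpha has omega^14*9, beta has omega^1*4
Term 2: alpha has omega^9*6, beta has omega^0*0
Result: alpha > beta

alpha > beta


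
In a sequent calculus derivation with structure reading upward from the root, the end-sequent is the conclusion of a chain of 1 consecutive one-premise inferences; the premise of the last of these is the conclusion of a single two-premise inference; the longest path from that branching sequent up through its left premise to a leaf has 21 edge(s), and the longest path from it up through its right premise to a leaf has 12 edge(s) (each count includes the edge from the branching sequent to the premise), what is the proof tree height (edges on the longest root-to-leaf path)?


Longest path through the left premise: 21 edges (measured from the branching sequent)
Longest path through the right premise: 12 edges
Height of the subtree rooted at the branching sequent: max(21, 12) = 21
The branching sequent sits 1 edges above the root (the chain of one-premise inferences), so height = 21 + 1 = 22

22


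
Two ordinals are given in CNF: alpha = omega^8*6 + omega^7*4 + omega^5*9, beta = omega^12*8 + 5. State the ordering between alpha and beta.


Compare term by term from highest exponent:
alpha = omega^8*6 + omega^7*4 + omega^5*9
beta = omega^12*8 + 5
Term 1: alpha has omega^8*6, beta has omega^12*8
Term 2: alpha has omega^7*4, beta has omega^0*5
Term 3: alpha has omega^5*9, beta has omega^0*0
Result: alpha < beta

alpha < beta


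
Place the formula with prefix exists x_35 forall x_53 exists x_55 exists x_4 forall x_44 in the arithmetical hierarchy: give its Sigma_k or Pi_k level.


Leading quantifier is exists, so the class is Sigma.
Number of quantifier blocks = alternations + 1 = 3 + 1 = 4.
Classification: Sigma_4

Sigma_4


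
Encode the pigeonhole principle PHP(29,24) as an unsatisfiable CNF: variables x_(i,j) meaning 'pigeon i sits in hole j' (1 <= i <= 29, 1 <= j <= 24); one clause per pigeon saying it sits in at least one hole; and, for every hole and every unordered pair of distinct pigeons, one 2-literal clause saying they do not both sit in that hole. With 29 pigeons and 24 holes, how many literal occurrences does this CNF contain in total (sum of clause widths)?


PHP(29,24): 29 pigeons, 24 holes, 29*24 = 696 variables.
- pigeon clauses: one per pigeon -> 29 clauses of width 24 -> 696 literals
- hole clauses: 24 holes * C(29,2) = 24 * 406 -> 9744 clauses of width 2 -> 19488 literals
Total literal occurrences = 696 + 19488 = 20184

20184


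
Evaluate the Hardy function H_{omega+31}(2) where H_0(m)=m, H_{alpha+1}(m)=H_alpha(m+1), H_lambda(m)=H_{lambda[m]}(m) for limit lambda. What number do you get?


H_{omega+31}(2):
Unwind the 31 successor steps: H_{omega+31}(2) = H_omega(2+31) = H_omega(33).
H_omega(m) = H_m(m) = m + m = 2m.
Result = 2 * 33 = 66

66


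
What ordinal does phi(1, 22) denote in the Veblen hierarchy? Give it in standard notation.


phi(1, 22):
phi(1, beta) = epsilon_beta (the beta-th epsilon number).
phi(1, 22) = epsilon_22

epsilon_22


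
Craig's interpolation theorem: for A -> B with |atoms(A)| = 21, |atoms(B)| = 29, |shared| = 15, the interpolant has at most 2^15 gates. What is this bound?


Shared atoms = 15
Craig interpolant size bound = 2^15
= 32768

32768


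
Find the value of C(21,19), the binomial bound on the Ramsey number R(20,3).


R(20,3) <= C(20+3-2, 20-1) = C(21, 19)
C(21, 19) = 21! / (19! * 2!)
= 210

210


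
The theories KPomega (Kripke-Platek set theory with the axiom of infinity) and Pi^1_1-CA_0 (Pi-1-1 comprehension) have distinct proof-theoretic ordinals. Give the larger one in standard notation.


Proof-theoretic ordinal of KPomega (Kripke-Platek set theory with the axiom of infinity): psi_0(epsilon_{Omega+1})
Proof-theoretic ordinal of Pi^1_1-CA_0 (Pi-1-1 comprehension): psi_0(Omega_omega)
Comparing: psi_0(epsilon_{Omega+1}) < psi_0(Omega_omega).
The larger ordinal is psi_0(Omega_omega) (from Pi^1_1-CA_0 (Pi-1-1 comprehension)).

psi_0(Omega_omega)


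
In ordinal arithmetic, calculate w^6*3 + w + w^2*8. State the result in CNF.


Ordinal addition (w^6*3 + w) + w^2*8:
alpha's leading term has exponent 6 > beta's exponent 2, so it survives.
alpha's tail term has exponent 1 < beta's exponent 2, so it is absorbed by beta.
In ordinal addition, any term followed by a strictly larger-exponent term is absorbed.
Result = w^6*3 + w^2*8

w^6*3 + w^2*8


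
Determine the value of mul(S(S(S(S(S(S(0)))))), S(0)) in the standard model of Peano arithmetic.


mul(S^6(0), S^1(0)):
S^6(0) = 6
S^1(0) = 1
6 * 1 = 6

6


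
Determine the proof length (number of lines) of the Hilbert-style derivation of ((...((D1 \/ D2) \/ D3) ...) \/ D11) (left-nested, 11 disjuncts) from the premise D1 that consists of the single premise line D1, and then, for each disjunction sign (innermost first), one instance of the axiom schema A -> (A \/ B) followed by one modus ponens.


Building the left-nested 11-ary disjunction from D1:
- 1 premise line (D1)
- 11 disjuncts means 10 disjunction signs; each needs 1 axiom instance + 1 MP = 2 lines: 2 * 10 = 20
Total = 1 + 20 = 21 lines.

21


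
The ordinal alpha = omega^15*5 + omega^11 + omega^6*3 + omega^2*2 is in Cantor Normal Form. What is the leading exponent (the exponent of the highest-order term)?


CNF: omega^15*5 + omega^11 + omega^6*3 + omega^2*2
The leading term is omega^15*5, which has exponent 15.

15


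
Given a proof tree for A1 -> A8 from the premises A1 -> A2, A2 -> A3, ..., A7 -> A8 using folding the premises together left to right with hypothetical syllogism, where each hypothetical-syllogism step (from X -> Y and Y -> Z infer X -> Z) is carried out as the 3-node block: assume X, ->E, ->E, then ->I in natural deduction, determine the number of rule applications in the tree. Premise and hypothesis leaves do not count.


There are 7 premises in the chain. The first HS step combines premises 1 and 2; each further premise needs one more HS step.
So 7 premises require 7 - 1 = 6 hypothetical-syllogism steps.
Each HS step uses 3 inference nodes (->E, ->E, ->I).
6 * 3 = 18 total inference nodes.

18


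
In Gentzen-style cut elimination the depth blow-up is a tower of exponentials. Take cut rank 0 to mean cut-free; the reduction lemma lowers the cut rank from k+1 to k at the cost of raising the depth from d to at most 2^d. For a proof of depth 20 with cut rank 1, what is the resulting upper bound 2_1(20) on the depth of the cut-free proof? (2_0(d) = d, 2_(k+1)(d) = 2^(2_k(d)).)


Each rank reduction sends depth d to at most 2^d; cut rank r needs r reductions.
2_0(20) = 20
2_1(20) = 2^20 = 1048576
Cut-free depth bound = 1048576

1048576


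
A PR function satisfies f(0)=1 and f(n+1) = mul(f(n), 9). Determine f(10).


f(0) = 1
f(1) = mul(f(0), 9) = mul(1, 9) = 9
f(2) = mul(f(1), 9) = mul(9, 9) = 81
f(3) = mul(f(2), 9) = mul(81, 9) = 729
f(4) = mul(f(3), 9) = mul(729, 9) = 6561
f(5) = mul(f(4), 9) = mul(6561, 9) = 59049
f(6) = mul(f(5), 9) = mul(59049, 9) = 531441
f(7) = mul(f(6), 9) = mul(531441, 9) = 4782969
f(8) = mul(f(7), 9) = mul(4782969, 9) = 43046721
f(9) = mul(f(8), 9) = mul(43046721, 9) = 387420489
f(10) = mul(f(9), 9) = mul(387420489, 9) = 3486784401


3486784401


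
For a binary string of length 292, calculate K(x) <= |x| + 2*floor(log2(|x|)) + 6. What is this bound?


floor(log2(292)) = 8
2 * 8 = 16
K(x) <= 292 + 16 + 6 = 314

314


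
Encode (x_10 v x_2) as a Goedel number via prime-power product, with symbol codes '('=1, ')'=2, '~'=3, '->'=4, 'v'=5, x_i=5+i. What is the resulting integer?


Formula: (x_10 v x_2)
Symbol codes: [1, 15, 5, 7, 2]
Primes: [2, 3, 5, 7, 11]
p_1^1 = 2^1 = 2
p_2^15 = 3^15 = 14348907
p_3^5 = 5^5 = 3125
p_4^7 = 7^7 = 823543
p_5^2 = 11^2 = 121
Product = 8936562325110131250

8936562325110131250


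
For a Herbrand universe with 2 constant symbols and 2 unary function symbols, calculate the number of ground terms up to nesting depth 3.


Herbrand terms by depth:
Depth 0: 2 constants
Depth 1: 4 new terms (running total: 6)
Depth 2: 8 new terms (running total: 14)
Depth 3: 16 new terms (running total: 30)
Total distinct ground terms = 30

30


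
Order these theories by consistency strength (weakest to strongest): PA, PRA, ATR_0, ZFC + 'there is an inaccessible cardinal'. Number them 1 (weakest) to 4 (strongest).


Ordering by consistency strength:
1. PRA
2. PA
3. ATR_0
4. ZFC + 'there is an inaccessible cardinal'


PA=2, PRA=1, ATR_0=3, ZFC + 'there is an inaccessible cardinal'=4


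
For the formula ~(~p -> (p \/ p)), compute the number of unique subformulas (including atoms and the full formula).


Formula: ~(~p -> (p \/ p))
Subformulas found:
  1. p
  2. ~p
  3. (p \/ p)
  4. (~p -> (p \/ p))
  5. ~(~p -> (p \/ p))
Total distinct subformulas = 5

5


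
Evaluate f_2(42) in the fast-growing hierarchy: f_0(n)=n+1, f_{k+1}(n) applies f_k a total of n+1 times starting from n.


f_2(42) = f_1^43(42)
f_1(m) = 2m + 1.
Iterating: f_1^k(n) = 2^k*(n+1) - 1.
f_2(42) = 2^43*(42+1) - 1 = 8796093022208*43 - 1 = 378231999954943

378231999954943


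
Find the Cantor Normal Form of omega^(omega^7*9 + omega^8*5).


omega^(omega^7*9 + omega^8*5):
In ordinal addition a term is absorbed by a following term of strictly larger exponent: 7 < 8, so omega^7*9 + omega^8*5 = omega^8*5.
omega raised to a CNF ordinal is a single CNF term: Result = omega^(omega^8*5)

omega^(omega^8*5)


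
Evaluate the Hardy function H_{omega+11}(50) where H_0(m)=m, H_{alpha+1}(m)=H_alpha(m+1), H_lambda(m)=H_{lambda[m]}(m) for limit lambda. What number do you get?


H_{omega+11}(50):
Unwind the 11 successor steps: H_{omega+11}(50) = H_omega(50+11) = H_omega(61).
H_omega(m) = H_m(m) = m + m = 2m.
Result = 2 * 61 = 122

122


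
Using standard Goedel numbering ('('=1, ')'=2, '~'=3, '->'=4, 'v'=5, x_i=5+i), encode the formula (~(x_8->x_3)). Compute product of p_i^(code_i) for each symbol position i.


Formula: (~(x_8->x_3))
Symbol codes: [1, 3, 1, 13, 4, 8, 2, 2]
Primes: [2, 3, 5, 7, 11, 13, 17, 19]
p_1^1 = 2^1 = 2
p_2^3 = 3^3 = 27
p_3^1 = 5^1 = 5
p_4^13 = 7^13 = 96889010407
p_5^4 = 11^4 = 14641
p_6^8 = 13^8 = 815730721
p_7^2 = 17^2 = 289
p_8^2 = 19^2 = 361
Product = 32595743234795915422721946883410

32595743234795915422721946883410


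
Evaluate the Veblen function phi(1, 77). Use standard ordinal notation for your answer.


phi(1, 77):
phi(1, beta) = epsilon_beta (the beta-th epsilon number).
phi(1, 77) = epsilon_77

epsilon_77


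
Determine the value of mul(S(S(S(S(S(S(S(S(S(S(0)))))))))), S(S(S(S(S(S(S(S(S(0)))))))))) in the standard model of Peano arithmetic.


mul(S^10(0), S^9(0)):
S^10(0) = 10
S^9(0) = 9
10 * 9 = 90

90


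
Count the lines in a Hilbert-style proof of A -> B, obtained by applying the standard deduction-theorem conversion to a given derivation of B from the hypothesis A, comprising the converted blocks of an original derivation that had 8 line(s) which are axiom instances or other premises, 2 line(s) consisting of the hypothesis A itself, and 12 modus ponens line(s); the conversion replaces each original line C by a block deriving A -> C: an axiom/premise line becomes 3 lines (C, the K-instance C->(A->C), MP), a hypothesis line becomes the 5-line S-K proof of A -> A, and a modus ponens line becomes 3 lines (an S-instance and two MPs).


Deduction-theorem conversion, block by block:
- 8 axiom/premise lines -> 3 lines each = 24
- 2 hypothesis lines -> 5 lines each (identity proof A->A) = 10
- 12 MP lines -> 3 lines each (S-instance, MP, MP) = 36
Total = 24 + 10 + 36 = 70 lines.

70


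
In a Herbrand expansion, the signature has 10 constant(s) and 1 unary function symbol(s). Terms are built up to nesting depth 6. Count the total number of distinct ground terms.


Herbrand terms by depth:
Depth 0: 10 constants
Depth 1: 10 new terms (running total: 20)
Depth 2: 10 new terms (running total: 30)
Depth 3: 10 new terms (running total: 40)
Depth 4: 10 new terms (running total: 50)
Depth 5: 10 new terms (running total: 60)
Depth 6: 10 new terms (running total: 70)
Total distinct ground terms = 70

70


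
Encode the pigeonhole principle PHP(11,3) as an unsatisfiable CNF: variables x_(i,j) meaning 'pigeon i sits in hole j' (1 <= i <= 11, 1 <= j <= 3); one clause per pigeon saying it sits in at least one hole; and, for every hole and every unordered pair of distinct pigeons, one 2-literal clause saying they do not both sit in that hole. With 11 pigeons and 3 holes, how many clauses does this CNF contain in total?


PHP(11,3): 11 pigeons, 3 holes, 11*3 = 33 variables.
- pigeon clauses: one per pigeon -> 11 clauses
- hole clauses: 3 holes * C(11,2) = 3 * 55 -> 165 clauses
Total clauses = 11 + 165 = 176

176


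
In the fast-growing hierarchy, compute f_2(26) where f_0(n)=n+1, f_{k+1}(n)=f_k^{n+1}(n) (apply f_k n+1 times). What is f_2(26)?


f_2(26) = f_1^27(26)
f_1(m) = 2m + 1.
Iterating: f_1^k(n) = 2^k*(n+1) - 1.
f_2(26) = 2^27*(26+1) - 1 = 134217728*27 - 1 = 3623878655

3623878655


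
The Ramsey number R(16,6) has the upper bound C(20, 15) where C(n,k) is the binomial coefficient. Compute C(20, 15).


R(16,6) <= C(16+6-2, 16-1) = C(20, 15)
C(20, 15) = 20! / (15! * 5!)
= 15504

15504


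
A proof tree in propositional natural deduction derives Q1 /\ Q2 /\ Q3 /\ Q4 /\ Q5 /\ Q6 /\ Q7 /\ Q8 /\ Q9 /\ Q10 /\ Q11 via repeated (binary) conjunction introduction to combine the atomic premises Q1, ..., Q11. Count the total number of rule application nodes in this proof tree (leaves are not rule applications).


The target conjunction has 11 conjuncts, i.e. 10 binary /\ connectives.
Each conjunction-intro joins two pieces, so 11 atoms require 11-1 = 10 applications.
Total inference nodes = 10

10


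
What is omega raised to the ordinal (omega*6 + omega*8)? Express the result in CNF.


omega^(omega*6 + omega*8):
Both terms of the exponent have the same exponent 1, so they merge: omega*6 + omega*8 = omega*(6+8) = omega*14.
omega raised to a CNF ordinal is a single CNF term: Result = omega^(omega*14)

omega^(omega*14)


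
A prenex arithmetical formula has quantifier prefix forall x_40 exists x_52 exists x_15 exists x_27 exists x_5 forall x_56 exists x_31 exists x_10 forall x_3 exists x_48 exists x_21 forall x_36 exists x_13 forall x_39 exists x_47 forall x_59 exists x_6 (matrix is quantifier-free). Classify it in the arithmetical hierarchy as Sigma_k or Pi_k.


Leading quantifier is forall, so the class is Pi.
Number of quantifier blocks = alternations + 1 = 11 + 1 = 12.
Classification: Pi_12

Pi_12


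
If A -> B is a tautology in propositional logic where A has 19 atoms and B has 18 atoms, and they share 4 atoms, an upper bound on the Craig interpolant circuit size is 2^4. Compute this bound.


Shared atoms = 4
Craig interpolant size bound = 2^4
= 16

16


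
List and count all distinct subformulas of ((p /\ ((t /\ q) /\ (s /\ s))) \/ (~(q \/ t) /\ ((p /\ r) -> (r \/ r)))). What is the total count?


Formula: ((p /\ ((t /\ q) /\ (s /\ s))) \/ (~(q \/ t) /\ ((p /\ r) -> (r \/ r))))
Subformulas found:
  1. r
  2. q
  3. s
  4. t
  5. p
  6. (s /\ s)
  7. (q \/ t)
  8. (p /\ r)
  9. (r \/ r)
  10. (t /\ q)
  11. ~(q \/ t)
  12. ((t /\ q) /\ (s /\ s))
  13. ((p /\ r) -> (r \/ r))
  14. (p /\ ((t /\ q) /\ (s /\ s)))
  15. (~(q \/ t) /\ ((p /\ r) -> (r \/ r)))
  16. ((p /\ ((t /\ q) /\ (s /\ s))) \/ (~(q \/ t) /\ ((p /\ r) -> (r \/ r))))
Total distinct subformulas = 16

16


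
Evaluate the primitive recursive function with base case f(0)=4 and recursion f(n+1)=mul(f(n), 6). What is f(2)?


f(0) = 4
f(1) = mul(f(0), 6) = mul(4, 6) = 24
f(2) = mul(f(1), 6) = mul(24, 6) = 144


144


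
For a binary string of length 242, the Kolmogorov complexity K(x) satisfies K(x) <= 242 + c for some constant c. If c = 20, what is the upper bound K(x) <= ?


K(x) <= |x| + c = 242 + 20 = 262

262


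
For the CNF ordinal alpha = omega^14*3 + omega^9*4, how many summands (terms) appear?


CNF: omega^14*3 + omega^9*4
Count the summands separated by '+':
  term 1: omega^14*3
  term 2: omega^9*4
Total terms = 2

2


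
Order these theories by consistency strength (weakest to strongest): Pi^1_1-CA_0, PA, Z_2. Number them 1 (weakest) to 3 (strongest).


Ordering by consistency strength:
1. PA
2. Pi^1_1-CA_0
3. Z_2


Pi^1_1-CA_0=2, PA=1, Z_2=3


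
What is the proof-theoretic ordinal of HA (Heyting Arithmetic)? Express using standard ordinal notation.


The proof-theoretic ordinal of HA (Heyting Arithmetic) is a standard result in ordinal analysis.
This ordinal is the supremum of order types of primitive recursive well-orderings
that the theory can prove to be well-ordered.
For HA (Heyting Arithmetic), the proof-theoretic ordinal is epsilon_0.

epsilon_0


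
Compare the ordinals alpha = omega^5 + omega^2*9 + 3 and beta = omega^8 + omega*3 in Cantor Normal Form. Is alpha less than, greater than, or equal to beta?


Compare term by term from highest exponent:
alpha = omega^5 + omega^2*9 + 3
beta = omega^8 + omega*3
Term 1: alpha has omega^5*1, beta has omega^8*1
Term 2: alpha has omega^2*9, beta has omega^1*3
Term 3: alpha has omega^0*3, beta has omega^0*0
Result: alpha < beta

alpha < beta


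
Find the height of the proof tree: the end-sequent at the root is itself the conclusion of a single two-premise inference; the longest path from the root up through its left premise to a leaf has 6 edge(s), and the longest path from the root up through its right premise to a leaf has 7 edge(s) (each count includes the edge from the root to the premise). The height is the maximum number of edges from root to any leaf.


Longest path through the left premise: 6 edges (measured from the branching sequent)
Longest path through the right premise: 7 edges
Height of the subtree rooted at the branching sequent: max(6, 7) = 7
The branching sequent is the root itself.
Total height = 7

7


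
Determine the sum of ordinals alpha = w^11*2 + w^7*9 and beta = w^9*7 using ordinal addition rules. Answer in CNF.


Ordinal addition (w^11*2 + w^7*9) + w^9*7:
alpha's leading term has exponent 11 > beta's exponent 9, so it survives.
alpha's tail term has exponent 7 < beta's exponent 9, so it is absorbed by beta.
In ordinal addition, any term followed by a strictly larger-exponent term is absorbed.
Result = w^11*2 + w^9*7

w^11*2 + w^9*7


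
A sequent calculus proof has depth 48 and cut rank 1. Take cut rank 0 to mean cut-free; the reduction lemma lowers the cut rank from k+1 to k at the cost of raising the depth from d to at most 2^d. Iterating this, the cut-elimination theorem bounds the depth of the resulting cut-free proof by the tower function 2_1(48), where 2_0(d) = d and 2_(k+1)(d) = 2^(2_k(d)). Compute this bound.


Each rank reduction sends depth d to at most 2^d; cut rank r needs r reductions.
2_0(48) = 48
2_1(48) = 2^48 = 281474976710656
Cut-free depth bound = 281474976710656

281474976710656


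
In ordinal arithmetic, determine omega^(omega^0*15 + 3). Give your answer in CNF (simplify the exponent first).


omega^(omega^0*15 + 3):
omega^0 = 1, so the exponent is 15 + 3 = 18 (finite ordinal addition).
Result = omega^18, already a single CNF term.

omega^18


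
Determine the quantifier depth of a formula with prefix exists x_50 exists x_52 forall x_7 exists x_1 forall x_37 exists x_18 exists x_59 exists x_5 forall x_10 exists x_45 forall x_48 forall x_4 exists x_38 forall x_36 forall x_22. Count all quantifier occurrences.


Quantifier prefix has 15 quantifier symbols.
Quantifier depth = 15

15


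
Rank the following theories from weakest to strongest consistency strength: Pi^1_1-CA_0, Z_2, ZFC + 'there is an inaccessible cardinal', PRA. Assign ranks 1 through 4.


Ordering by consistency strength:
1. PRA
2. Pi^1_1-CA_0
3. Z_2
4. ZFC + 'there is an inaccessible cardinal'


Pi^1_1-CA_0=2, Z_2=3, ZFC + 'there is an inaccessible cardinal'=4, PRA=1


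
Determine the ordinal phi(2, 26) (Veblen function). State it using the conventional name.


phi(2, 26):
phi(2, beta) = zeta_beta (the beta-th zeta number, fixed point of epsilon).
phi(2, 26) = zeta_26

zeta_26


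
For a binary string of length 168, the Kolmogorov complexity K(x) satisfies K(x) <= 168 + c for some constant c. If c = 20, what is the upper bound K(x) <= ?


K(x) <= |x| + c = 168 + 20 = 188

188


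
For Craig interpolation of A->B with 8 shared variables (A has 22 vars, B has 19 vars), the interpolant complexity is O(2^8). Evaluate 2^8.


Shared atoms = 8
Craig interpolant size bound = 2^8
= 256

256


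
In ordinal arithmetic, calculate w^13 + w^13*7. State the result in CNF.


Ordinal addition w^13 + w^13*7:
Both terms have the same exponent 13.
w^e*c + w^e*d = w^e*(c+d).
Result = w^13*(1+7) = w^13*8

w^13*8


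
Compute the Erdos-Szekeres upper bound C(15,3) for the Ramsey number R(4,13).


R(4,13) <= C(4+13-2, 4-1) = C(15, 3)
C(15, 3) = 15! / (3! * 12!)
= 455

455


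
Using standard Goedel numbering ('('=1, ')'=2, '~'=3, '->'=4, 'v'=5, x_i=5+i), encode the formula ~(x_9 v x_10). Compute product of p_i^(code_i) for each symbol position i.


Formula: ~(x_9 v x_10)
Symbol codes: [3, 1, 14, 5, 15, 2]
Primes: [2, 3, 5, 7, 11, 13]
p_1^3 = 2^3 = 8
p_2^1 = 3^1 = 3
p_3^14 = 5^14 = 6103515625
p_4^5 = 7^5 = 16807
p_5^15 = 11^15 = 4177248169415651
p_6^2 = 13^2 = 169
Product = 1738034866287500249169873046875000

1738034866287500249169873046875000


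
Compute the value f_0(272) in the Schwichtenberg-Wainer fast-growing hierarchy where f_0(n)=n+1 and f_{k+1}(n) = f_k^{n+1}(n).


f_0(272) = 272 + 1 = 273

273


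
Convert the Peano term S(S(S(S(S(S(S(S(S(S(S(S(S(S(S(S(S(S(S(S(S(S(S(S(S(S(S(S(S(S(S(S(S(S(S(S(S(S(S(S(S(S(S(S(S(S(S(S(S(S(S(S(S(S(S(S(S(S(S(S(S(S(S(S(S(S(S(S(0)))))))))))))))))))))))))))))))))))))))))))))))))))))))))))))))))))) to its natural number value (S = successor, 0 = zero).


Counting successors applied to 0:
68 applications of S to 0 = 68

68


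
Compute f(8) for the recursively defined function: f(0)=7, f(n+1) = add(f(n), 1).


f(0) = 7
f(1) = add(f(0), 1) = add(7, 1) = 8
f(2) = add(f(1), 1) = add(8, 1) = 9
f(3) = add(f(2), 1) = add(9, 1) = 10
f(4) = add(f(3), 1) = add(10, 1) = 11
f(5) = add(f(4), 1) = add(11, 1) = 12
f(6) = add(f(5), 1) = add(12, 1) = 13
f(7) = add(f(6), 1) = add(13, 1) = 14
f(8) = add(f(7), 1) = add(14, 1) = 15


15


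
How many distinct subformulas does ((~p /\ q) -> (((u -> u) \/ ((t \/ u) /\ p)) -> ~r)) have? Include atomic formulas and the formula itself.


Formula: ((~p /\ q) -> (((u -> u) \/ ((t \/ u) /\ p)) -> ~r))
Subformulas found:
  1. q
  2. u
  3. r
  4. t
  5. p
  6. ~p
  7. ~r
  8. (t \/ u)
  9. (u -> u)
  10. (~p /\ q)
  11. ((t \/ u) /\ p)
  12. ((u -> u) \/ ((t \/ u) /\ p))
  13. (((u -> u) \/ ((t \/ u) /\ p)) -> ~r)
  14. ((~p /\ q) -> (((u -> u) \/ ((t \/ u) /\ p)) -> ~r))
Total distinct subformulas = 14

14


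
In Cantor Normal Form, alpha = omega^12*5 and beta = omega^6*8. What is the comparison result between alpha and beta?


Compare term by term from highest exponent:
alpha = omega^12*5
beta = omega^6*8
Term 1: alpha has omega^12*5, beta has omega^6*8
Result: alpha > beta

alpha > beta


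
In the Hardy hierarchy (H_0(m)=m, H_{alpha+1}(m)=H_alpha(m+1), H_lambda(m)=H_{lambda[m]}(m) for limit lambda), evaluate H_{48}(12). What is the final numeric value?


H_48(12):
For finite ordinals k, H_k(n) = n + k (each successor step adds 1).
H_48(12) = 12 + 48 = 60

60


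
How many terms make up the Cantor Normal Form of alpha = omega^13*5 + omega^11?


CNF: omega^13*5 + omega^11
Count the summands separated by '+':
  term 1: omega^13*5
  term 2: omega^11
Total terms = 2

2


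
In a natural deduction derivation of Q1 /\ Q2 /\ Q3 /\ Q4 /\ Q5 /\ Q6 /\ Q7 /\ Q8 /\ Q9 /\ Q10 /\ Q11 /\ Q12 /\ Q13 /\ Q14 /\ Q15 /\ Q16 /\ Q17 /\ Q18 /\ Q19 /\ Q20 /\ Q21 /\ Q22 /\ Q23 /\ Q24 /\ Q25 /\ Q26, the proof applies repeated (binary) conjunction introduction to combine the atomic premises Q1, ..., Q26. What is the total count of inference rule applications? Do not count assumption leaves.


The target conjunction has 26 conjuncts, i.e. 25 binary /\ connectives.
Each conjunction-intro joins two pieces, so 26 atoms require 26-1 = 25 applications.
Total inference nodes = 25

25


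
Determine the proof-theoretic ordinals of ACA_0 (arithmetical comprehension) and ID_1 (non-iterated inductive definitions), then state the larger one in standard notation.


Proof-theoretic ordinal of ACA_0 (arithmetical comprehension): epsilon_0
Proof-theoretic ordinal of ID_1 (non-iterated inductive definitions): psi_0(epsilon_{Omega+1})
Comparing: epsilon_0 < psi_0(epsilon_{Omega+1}).
The larger ordinal is psi_0(epsilon_{Omega+1}) (from ID_1 (non-iterated inductive definitions)).

psi_0(epsilon_{Omega+1})


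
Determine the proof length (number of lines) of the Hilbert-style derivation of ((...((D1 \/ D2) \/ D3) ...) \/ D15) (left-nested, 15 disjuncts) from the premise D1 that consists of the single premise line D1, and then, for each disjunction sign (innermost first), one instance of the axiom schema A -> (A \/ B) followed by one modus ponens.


Building the left-nested 15-ary disjunction from D1:
- 1 premise line (D1)
- 15 disjuncts means 14 disjunction signs; each needs 1 axiom instance + 1 MP = 2 lines: 2 * 14 = 28
Total = 1 + 28 = 29 lines.

29


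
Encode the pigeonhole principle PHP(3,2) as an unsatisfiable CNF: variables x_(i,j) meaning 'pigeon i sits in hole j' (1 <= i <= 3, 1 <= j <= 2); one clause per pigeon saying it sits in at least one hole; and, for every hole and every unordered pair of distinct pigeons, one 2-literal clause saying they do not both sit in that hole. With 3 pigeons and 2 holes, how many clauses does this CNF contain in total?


PHP(3,2): 3 pigeons, 2 holes, 3*2 = 6 variables.
- pigeon clauses: one per pigeon -> 3 clauses
- hole clauses: 2 holes * C(3,2) = 2 * 3 -> 6 clauses
Total clauses = 3 + 6 = 9

9


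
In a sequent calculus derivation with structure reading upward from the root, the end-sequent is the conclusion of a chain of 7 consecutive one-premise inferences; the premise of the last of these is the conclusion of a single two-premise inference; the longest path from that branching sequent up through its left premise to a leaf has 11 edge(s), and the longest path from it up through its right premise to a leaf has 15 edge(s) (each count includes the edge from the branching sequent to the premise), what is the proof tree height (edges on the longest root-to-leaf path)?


Longest path through the left premise: 11 edges (measured from the branching sequent)
Longest path through the right premise: 15 edges
Height of the subtree rooted at the branching sequent: max(11, 15) = 15
The branching sequent sits 7 edges above the root (the chain of one-premise inferences), so height = 15 + 7 = 22

22


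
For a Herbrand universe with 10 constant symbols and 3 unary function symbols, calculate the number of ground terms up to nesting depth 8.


Herbrand terms by depth:
Depth 0: 10 constants
Depth 1: 30 new terms (running total: 40)
Depth 2: 90 new terms (running total: 130)
Depth 3: 270 new terms (running total: 400)
Depth 4: 810 new terms (running total: 1210)
Depth 5: 2430 new terms (running total: 3640)
Depth 6: 7290 new terms (running total: 10930)
Depth 7: 21870 new terms (running total: 32800)
Depth 8: 65610 new terms (running total: 98410)
Total distinct ground terms = 98410

98410


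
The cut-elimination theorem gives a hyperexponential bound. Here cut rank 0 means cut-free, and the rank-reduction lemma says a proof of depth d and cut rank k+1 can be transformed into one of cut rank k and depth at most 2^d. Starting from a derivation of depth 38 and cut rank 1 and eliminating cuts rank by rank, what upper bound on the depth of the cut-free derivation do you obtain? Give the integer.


Each rank reduction sends depth d to at most 2^d; cut rank r needs r reductions.
2_0(38) = 38
2_1(38) = 2^38 = 274877906944
Cut-free depth bound = 274877906944

274877906944


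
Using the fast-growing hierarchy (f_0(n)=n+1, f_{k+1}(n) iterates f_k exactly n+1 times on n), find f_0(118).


f_0(118) = 118 + 1 = 119

119


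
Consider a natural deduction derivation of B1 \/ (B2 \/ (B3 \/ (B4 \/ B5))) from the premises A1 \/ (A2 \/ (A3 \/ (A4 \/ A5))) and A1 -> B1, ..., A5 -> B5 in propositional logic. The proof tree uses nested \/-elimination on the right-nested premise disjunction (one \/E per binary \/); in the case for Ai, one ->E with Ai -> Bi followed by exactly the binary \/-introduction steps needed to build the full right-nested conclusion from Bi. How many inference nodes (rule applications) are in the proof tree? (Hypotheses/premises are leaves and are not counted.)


Constructive dilemma with 5 branches, all disjunctions right-nested:
- \/E: the premise has 4 binary \/, each eliminated once: 4 nodes.
- ->E: one per case (Ai with Ai -> Bi gives Bi): 5 nodes.
- \/I: in case i < n, Bi needs 1 step to form Bi \/ (B(i+1) \/ ...) and then i-1 steps to prepend B(i-1), ..., B1, i.e. i steps; in case i = n, B5 needs 4 prepend steps.
  \/I total = (1 + 2 + ... + 4) + 4 = 10 + 4 = 14 nodes.
Total = 4 + 5 + 14 = 23

23


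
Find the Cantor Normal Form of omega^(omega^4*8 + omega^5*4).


omega^(omega^4*8 + omega^5*4):
In ordinal addition a term is absorbed by a following term of strictly larger exponent: 4 < 5, so omega^4*8 + omega^5*4 = omega^5*4.
omega raised to a CNF ordinal is a single CNF term: Result = omega^(omega^5*4)

omega^(omega^5*4)


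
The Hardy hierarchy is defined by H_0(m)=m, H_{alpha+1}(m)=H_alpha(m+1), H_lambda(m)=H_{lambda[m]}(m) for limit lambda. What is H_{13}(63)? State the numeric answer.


H_13(63):
For finite ordinals k, H_k(n) = n + k (each successor step adds 1).
H_13(63) = 63 + 13 = 76

76


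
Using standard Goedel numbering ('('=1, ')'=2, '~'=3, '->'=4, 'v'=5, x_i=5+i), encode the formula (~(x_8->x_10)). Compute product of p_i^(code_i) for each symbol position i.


Formula: (~(x_8->x_10))
Symbol codes: [1, 3, 1, 13, 4, 15, 2, 2]
Primes: [2, 3, 5, 7, 11, 13, 17, 19]
p_1^1 = 2^1 = 2
p_2^3 = 3^3 = 27
p_3^1 = 5^1 = 5
p_4^13 = 7^13 = 96889010407
p_5^4 = 11^4 = 14641
p_6^15 = 13^15 = 51185893014090757
p_7^2 = 17^2 = 289
p_8^2 = 19^2 = 361
Product = 2045334548496226490433230270286749402970

2045334548496226490433230270286749402970


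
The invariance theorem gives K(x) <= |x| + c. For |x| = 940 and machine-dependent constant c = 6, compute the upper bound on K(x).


K(x) <= |x| + c = 940 + 6 = 946

946


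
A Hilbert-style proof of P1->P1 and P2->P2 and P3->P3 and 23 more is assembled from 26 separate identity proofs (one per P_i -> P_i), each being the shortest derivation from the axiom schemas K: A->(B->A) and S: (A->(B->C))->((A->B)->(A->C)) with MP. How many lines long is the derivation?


The shortest proof of A->A from K and S in the Hilbert calculus has exactly 5 lines:
(1) K instance A->((A->A)->A), (2) S instance, (3) MP on 1,2, (4) K instance A->(A->A), (5) MP on 3,4.
For 26 independent identities: 26 * 5 = 130 lines total.

130


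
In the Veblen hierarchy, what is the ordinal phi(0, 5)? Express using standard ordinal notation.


phi(0, 5):
phi(0, beta) = omega^beta by definition.
phi(0, 5) = omega^5

omega^5


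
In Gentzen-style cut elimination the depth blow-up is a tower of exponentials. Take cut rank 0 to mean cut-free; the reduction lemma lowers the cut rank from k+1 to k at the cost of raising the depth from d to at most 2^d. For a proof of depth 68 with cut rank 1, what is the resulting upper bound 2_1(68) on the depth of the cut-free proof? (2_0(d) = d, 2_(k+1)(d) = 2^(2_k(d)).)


Each rank reduction sends depth d to at most 2^d; cut rank r needs r reductions.
2_0(68) = 68
2_1(68) = 2^68 = 295147905179352825856
Cut-free depth bound = 295147905179352825856

295147905179352825856


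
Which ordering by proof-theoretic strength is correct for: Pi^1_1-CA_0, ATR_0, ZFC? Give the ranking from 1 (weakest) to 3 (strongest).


Ordering by consistency strength:
1. ATR_0
2. Pi^1_1-CA_0
3. ZFC


Pi^1_1-CA_0=2, ATR_0=1, ZFC=3


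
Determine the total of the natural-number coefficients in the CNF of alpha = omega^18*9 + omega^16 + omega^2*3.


CNF: omega^18*9 + omega^16 + omega^2*3
Coefficients: 9 + 1 + 3 = 13

13


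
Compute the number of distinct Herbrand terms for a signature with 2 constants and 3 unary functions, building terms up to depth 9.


Herbrand terms by depth:
Depth 0: 2 constants
Depth 1: 6 new terms (running total: 8)
Depth 2: 18 new terms (running total: 26)
Depth 3: 54 new terms (running total: 80)
Depth 4: 162 new terms (running total: 242)
Depth 5: 486 new terms (running total: 728)
Depth 6: 1458 new terms (running total: 2186)
Depth 7: 4374 new terms (running total: 6560)
Depth 8: 13122 new terms (running total: 19682)
Depth 9: 39366 new terms (running total: 59048)
Total distinct ground terms = 59048

59048


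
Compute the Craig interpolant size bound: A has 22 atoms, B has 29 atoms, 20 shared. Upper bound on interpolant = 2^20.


Shared atoms = 20
Craig interpolant size bound = 2^20
= 1048576

1048576


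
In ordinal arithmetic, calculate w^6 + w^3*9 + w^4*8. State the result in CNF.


Ordinal addition (w^6 + w^3*9) + w^4*8:
alpha's leading term has exponent 6 > beta's exponent 4, so it survives.
alpha's tail term has exponent 3 < beta's exponent 4, so it is absorbed by beta.
In ordinal addition, any term followed by a strictly larger-exponent term is absorbed.
Result = w^6 + w^4*8

w^6 + w^4*8


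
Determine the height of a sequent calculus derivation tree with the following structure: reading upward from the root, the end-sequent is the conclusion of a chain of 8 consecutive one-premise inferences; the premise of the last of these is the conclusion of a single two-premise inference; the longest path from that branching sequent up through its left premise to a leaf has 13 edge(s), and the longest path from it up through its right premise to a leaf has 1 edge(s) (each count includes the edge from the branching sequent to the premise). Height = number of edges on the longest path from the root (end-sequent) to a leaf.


Longest path through the left premise: 13 edges (measured from the branching sequent)
Longest path through the right premise: 1 edges
Height of the subtree rooted at the branching sequent: max(13, 1) = 13
The branching sequent sits 8 edges above the root (the chain of one-premise inferences), so height = 13 + 8 = 21

21


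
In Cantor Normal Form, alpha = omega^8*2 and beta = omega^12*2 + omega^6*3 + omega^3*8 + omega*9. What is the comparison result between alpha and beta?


Compare term by term from highest exponent:
alpha = omega^8*2
beta = omega^12*2 + omega^6*3 + omega^3*8 + omega*9
Term 1: alpha has omega^8*2, beta has omega^12*2
Term 2: alpha has omega^0*0, beta has omega^6*3
Term 3: alpha has omega^0*0, beta has omega^3*8
Term 4: alpha has omega^0*0, beta has omega^1*9
Result: alpha < beta

alpha < beta


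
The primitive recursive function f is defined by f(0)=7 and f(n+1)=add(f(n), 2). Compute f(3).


f(0) = 7
f(1) = add(f(0), 2) = add(7, 2) = 9
f(2) = add(f(1), 2) = add(9, 2) = 11
f(3) = add(f(2), 2) = add(11, 2) = 13


13


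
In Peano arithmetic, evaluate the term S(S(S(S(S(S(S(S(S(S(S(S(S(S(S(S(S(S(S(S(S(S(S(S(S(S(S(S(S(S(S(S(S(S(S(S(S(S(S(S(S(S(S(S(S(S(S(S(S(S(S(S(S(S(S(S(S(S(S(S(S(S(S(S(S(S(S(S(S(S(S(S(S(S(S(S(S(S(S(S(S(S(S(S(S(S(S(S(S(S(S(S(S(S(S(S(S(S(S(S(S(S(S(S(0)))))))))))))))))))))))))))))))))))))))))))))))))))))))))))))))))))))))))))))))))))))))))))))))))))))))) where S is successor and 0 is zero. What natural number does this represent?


Counting successors applied to 0:
104 applications of S to 0 = 104

104


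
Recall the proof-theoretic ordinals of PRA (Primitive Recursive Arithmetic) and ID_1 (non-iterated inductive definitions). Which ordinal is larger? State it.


Proof-theoretic ordinal of PRA (Primitive Recursive Arithmetic): omega^omega
Proof-theoretic ordinal of ID_1 (non-iterated inductive definitions): psi_0(epsilon_{Omega+1})
Comparing: omega^omega < psi_0(epsilon_{Omega+1}).
The larger ordinal is psi_0(epsilon_{Omega+1}) (from ID_1 (non-iterated inductive definitions)).

psi_0(epsilon_{Omega+1})


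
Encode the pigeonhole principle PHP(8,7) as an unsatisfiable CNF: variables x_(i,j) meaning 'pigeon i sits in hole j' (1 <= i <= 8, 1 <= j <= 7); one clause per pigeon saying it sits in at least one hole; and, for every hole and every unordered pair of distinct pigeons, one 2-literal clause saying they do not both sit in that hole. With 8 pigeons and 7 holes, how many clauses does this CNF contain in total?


PHP(8,7): 8 pigeons, 7 holes, 8*7 = 56 variables.
- pigeon clauses: one per pigeon -> 8 clauses
- hole clauses: 7 holes * C(8,2) = 7 * 28 -> 196 clauses
Total clauses = 8 + 196 = 204

204


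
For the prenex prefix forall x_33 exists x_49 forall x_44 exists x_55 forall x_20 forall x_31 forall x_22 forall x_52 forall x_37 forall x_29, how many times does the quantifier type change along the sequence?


Walk the prefix and count type changes:
  position 1: forall -> exists <-- alternation
  position 2: exists -> forall <-- alternation
  position 3: forall -> exists <-- alternation
  position 4: exists -> forall <-- alternation
  position 5: forall -> forall
  position 6: forall -> forall
  position 7: forall -> forall
  position 8: forall -> forall
  position 9: forall -> forall
Total alternations = 4

4


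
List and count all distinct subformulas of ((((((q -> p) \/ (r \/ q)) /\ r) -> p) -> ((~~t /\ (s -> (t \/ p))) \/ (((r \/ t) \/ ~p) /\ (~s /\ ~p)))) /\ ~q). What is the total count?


Formula: ((((((q -> p) \/ (r \/ q)) /\ r) -> p) -> ((~~t /\ (s -> (t \/ p))) \/ (((r \/ t) \/ ~p) /\ (~s /\ ~p)))) /\ ~q)
Subformulas found:
  1. r
  2. q
  3. s
  4. t
  5. p
  6. ~t
  7. ~p
  8. ~s
  9. ~q
  10. ~~t
  11. (r \/ t)
  12. (q -> p)
  13. (r \/ q)
  14. (t \/ p)
  15. (~s /\ ~p)
  16. (s -> (t \/ p))
  17. ((r \/ t) \/ ~p)
  18. ((q -> p) \/ (r \/ q))
  19. (~~t /\ (s -> (t \/ p)))
  20. (((q -> p) \/ (r \/ q)) /\ r)
  21. (((r \/ t) \/ ~p) /\ (~s /\ ~p))
  22. ((((q -> p) \/ (r \/ q)) /\ r) -> p)
  23. ((~~t /\ (s -> (t \/ p))) \/ (((r \/ t) \/ ~p) /\ (~s /\ ~p)))
  24. (((((q -> p) \/ (r \/ q)) /\ r) -> p) -> ((~~t /\ (s -> (t \/ p))) \/ (((r \/ t) \/ ~p) /\ (~s /\ ~p))))
  25. ((((((q -> p) \/ (r \/ q)) /\ r) -> p) -> ((~~t /\ (s -> (t \/ p))) \/ (((r \/ t) \/ ~p) /\ (~s /\ ~p)))) /\ ~q)
Total distinct subformulas = 25

25
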